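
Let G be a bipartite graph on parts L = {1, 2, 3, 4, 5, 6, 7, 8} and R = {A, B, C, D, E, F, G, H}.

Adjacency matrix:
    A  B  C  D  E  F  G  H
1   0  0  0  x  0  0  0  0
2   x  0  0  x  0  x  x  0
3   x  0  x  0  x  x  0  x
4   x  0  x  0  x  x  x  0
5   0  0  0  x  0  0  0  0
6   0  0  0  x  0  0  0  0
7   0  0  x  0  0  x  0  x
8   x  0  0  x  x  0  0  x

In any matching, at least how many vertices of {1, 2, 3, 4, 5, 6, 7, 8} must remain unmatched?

A valid assignment of size 6: 1-D, 2-F, 3-A, 4-G, 7-C, 8-E.
The set {1, 5, 6} has only 1 neighbour ({D}), so by Hall's theorem at most 6 of the 8 left vertices can be matched.
That matches 6 of the 8, leaving 2 unmatched; no matching can do better.

2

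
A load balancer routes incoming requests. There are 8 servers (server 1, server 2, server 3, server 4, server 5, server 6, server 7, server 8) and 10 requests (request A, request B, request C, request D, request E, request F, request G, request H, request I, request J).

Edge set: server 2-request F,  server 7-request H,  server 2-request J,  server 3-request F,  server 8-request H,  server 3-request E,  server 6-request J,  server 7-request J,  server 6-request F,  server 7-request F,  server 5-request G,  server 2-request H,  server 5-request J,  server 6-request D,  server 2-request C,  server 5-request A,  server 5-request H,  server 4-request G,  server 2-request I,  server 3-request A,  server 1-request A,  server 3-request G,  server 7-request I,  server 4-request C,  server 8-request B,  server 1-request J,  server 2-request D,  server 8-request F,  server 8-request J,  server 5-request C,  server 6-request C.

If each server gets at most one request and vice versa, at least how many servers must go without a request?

For example, pair server 1-request A, server 2-request I, server 3-request E, server 4-request G, server 5-request H, server 6-request C, server 7-request J, server 8-request F.
This saturates every server, so 8 is the maximum.
That matches 8 of the 8, leaving 0 unmatched; no matching can do better.

0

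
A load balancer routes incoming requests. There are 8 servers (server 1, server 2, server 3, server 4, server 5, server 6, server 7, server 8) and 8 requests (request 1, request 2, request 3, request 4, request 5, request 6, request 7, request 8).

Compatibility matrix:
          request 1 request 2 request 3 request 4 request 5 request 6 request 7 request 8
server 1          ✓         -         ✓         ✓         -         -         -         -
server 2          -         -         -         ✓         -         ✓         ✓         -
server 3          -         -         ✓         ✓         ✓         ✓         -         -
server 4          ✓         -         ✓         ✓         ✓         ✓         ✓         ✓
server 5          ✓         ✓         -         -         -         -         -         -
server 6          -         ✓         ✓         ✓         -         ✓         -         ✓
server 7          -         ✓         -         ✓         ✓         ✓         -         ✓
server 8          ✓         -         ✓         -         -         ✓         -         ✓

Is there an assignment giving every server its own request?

Yes

For example, pair server 1–request 3, server 2–request 7, server 3–request 5, server 4–request 8, server 5–request 1, server 6–request 2, server 7–request 4, server 8–request 6.
All 8 servers are covered.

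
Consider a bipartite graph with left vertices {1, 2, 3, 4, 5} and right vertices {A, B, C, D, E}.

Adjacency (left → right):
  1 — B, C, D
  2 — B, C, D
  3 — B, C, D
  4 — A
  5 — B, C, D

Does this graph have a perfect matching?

No

The set {1, 2, 3, 5} has only 3 neighbours ({B, C, D}), so by Hall's theorem at most 4 of the 5 left vertices can be matched.
Hence no matching covers every left vertex.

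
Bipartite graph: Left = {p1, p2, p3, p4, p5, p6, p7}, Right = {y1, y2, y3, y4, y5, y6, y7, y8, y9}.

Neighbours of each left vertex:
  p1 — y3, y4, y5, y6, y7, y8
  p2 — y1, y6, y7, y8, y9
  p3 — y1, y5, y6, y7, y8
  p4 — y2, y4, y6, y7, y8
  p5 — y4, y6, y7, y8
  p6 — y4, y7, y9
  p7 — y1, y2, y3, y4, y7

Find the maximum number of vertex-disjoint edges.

7

One maximum matching: p1→y3, p2→y9, p3→y1, p4→y6, p5→y8, p6→y4, p7→y7.
All 7 left vertices are matched, so no larger matching exists.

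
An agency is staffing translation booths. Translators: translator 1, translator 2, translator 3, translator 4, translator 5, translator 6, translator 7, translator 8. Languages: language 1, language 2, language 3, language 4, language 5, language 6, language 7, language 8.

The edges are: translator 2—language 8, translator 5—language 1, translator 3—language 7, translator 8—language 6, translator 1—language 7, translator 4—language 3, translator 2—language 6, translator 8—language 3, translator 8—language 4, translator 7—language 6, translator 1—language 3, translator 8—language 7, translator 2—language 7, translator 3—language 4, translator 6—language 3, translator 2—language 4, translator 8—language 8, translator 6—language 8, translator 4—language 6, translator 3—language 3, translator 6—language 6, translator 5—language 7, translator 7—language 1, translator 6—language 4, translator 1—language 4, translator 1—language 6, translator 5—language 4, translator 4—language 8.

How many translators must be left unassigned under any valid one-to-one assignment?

2

A valid assignment of size 6: translator 1-language 6, translator 2-language 7, translator 3-language 4, translator 4-language 3, translator 5-language 1, translator 6-language 8.
The set {translator 1, translator 2, translator 3, translator 4, translator 5, translator 6, translator 7, translator 8} has only 6 neighbours ({language 1, language 3, language 4, language 6, language 7, language 8}), so by Hall's theorem at most 6 of the 8 translators can be matched.
That matches 6 of the 8, leaving 2 unmatched; no matching can do better.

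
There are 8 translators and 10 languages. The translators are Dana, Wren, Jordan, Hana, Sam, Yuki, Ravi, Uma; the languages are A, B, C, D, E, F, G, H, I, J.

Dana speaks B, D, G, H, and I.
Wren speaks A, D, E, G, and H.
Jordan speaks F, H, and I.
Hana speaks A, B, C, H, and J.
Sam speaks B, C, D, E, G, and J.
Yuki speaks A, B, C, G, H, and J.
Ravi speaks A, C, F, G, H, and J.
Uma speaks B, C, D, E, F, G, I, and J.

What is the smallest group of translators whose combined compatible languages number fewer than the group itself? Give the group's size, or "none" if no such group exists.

none

A matching saturating every translator exists, for instance Dana→H, Wren→E, Jordan→F, Hana→C, Sam→B, Yuki→A, Ravi→G, Uma→J.
By Hall's marriage theorem, this means |N(S)| ≥ |S| for every subset S, so no violating subset exists.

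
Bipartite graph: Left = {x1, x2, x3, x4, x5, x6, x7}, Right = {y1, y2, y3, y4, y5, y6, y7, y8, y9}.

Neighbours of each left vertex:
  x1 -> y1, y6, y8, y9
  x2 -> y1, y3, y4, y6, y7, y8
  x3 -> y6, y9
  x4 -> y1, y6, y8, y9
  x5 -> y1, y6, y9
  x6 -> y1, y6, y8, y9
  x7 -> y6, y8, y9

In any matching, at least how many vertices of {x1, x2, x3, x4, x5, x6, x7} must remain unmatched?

One maximum matching: x1→y8, x2→y7, x3→y9, x4→y6, x5→y1.
The set {x1, x3, x4, x5, x6, x7} has only 4 neighbours ({y1, y6, y8, y9}), so by Hall's theorem at most 5 of the 7 left vertices can be matched.
That matches 5 of the 7, leaving 2 unmatched; no matching can do better.

2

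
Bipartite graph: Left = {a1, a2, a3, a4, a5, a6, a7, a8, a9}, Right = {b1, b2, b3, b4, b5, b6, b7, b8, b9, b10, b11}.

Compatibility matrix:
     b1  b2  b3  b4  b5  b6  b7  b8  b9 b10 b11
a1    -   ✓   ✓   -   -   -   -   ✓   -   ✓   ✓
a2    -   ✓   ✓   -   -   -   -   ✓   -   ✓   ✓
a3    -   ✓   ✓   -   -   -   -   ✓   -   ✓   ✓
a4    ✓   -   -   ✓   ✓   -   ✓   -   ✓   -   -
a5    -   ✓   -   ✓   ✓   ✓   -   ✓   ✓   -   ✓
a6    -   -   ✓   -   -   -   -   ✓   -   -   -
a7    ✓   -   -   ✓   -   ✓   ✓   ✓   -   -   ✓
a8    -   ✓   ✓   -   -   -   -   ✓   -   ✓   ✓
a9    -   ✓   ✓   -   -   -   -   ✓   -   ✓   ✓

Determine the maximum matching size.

8

One maximum matching: a1-b10, a2-b2, a3-b11, a4-b1, a5-b5, a6-b3, a7-b7, a8-b8.
The set {a1, a2, a3, a6, a8, a9} has only 5 neighbours ({b10, b11, b2, b3, b8}), so by Hall's theorem at most 8 of the 9 left vertices can be matched.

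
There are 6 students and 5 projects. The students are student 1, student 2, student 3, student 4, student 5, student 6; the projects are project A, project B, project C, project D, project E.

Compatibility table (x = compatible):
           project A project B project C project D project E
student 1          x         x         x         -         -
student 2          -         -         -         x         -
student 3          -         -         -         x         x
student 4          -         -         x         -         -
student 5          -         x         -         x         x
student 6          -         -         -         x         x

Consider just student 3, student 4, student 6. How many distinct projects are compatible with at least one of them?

3

The union of neighbours of {student 3, student 4, student 6} is {project C, project D, project E}, which has 3 elements.
Since |N(S)| = 3 ≥ |S| = 3, Hall's condition holds for this subset.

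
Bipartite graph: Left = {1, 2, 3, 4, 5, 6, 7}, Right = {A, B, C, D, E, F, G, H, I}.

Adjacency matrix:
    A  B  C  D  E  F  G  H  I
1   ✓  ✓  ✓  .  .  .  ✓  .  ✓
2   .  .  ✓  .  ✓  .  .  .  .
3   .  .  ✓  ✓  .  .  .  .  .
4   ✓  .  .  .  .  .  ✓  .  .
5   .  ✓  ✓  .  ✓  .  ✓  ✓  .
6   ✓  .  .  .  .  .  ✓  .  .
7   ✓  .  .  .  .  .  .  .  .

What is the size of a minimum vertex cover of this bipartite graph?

The 6 edges 1–B, 2–C, 3–D, 4–A, 5–E, 6–G form a matching, so any vertex cover needs at least 6 vertices (one per matched edge).
Conversely {1, 2, 3, 5, A, G} meets every edge and has exactly 6 vertices, so 6 is optimal.

6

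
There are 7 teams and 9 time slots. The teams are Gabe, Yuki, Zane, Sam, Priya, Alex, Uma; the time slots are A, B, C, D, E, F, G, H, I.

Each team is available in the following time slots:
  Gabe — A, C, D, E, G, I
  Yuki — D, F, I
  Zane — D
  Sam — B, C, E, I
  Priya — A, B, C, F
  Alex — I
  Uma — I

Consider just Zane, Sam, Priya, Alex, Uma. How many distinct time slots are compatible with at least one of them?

7

The union of neighbours of {Zane, Sam, Priya, Alex, Uma} is {A, B, C, D, E, F, I}, which has 7 elements.
Since |N(S)| = 7 ≥ |S| = 5, Hall's condition holds for this subset.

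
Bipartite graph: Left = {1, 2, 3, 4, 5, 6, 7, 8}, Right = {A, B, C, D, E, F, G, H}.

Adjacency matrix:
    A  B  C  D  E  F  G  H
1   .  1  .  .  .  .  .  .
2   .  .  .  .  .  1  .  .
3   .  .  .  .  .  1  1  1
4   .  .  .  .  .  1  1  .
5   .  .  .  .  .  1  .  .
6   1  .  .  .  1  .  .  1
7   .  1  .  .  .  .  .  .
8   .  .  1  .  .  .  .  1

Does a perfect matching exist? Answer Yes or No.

No

The set {1, 2, 5, 7} has only 2 neighbours ({B, F}), so by Hall's theorem at most 6 of the 8 left vertices can be matched.
Hence no matching covers every left vertex.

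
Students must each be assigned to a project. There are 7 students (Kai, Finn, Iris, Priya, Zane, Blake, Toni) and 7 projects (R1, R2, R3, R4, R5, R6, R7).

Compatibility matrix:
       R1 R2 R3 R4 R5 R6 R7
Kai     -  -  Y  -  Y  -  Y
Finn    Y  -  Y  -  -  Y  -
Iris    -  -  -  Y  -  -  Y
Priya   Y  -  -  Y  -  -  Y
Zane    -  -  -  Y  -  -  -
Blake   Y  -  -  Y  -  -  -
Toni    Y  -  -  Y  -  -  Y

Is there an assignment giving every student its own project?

No

The set {Iris, Priya, Zane, Blake, Toni} has only 3 neighbours ({R1, R4, R7}), so by Hall's theorem at most 5 of the 7 students can be matched.
Hence no matching covers every student.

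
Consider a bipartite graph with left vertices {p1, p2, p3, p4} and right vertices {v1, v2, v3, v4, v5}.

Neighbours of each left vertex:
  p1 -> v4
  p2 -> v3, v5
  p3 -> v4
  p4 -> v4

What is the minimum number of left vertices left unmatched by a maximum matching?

One maximum matching: p1-v4, p2-v3.
The set {p1, p3, p4} has only 1 neighbour ({v4}), so by Hall's theorem at most 2 of the 4 left vertices can be matched.
That matches 2 of the 4, leaving 2 unmatched; no matching can do better.

2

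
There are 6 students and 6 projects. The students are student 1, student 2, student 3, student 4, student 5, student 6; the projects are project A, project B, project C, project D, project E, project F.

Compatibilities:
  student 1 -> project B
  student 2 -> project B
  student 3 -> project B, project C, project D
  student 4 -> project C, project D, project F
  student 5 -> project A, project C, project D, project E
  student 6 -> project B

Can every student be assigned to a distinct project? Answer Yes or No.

No

The set {student 1, student 2, student 6} has only 1 neighbour ({project B}), so by Hall's theorem at most 4 of the 6 students can be matched.
Hence no matching covers every student.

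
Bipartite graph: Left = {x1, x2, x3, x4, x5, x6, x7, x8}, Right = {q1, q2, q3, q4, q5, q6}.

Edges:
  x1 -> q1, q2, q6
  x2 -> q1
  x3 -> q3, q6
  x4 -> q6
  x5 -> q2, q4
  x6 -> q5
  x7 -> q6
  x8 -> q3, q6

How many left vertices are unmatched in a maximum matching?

2

One maximum matching: x1-q2, x2-q1, x3-q3, x4-q6, x5-q4, x6-q5.
The set {x3, x4, x7, x8} has only 2 neighbours ({q3, q6}), so by Hall's theorem at most 6 of the 8 left vertices can be matched.
That matches 6 of the 8, leaving 2 unmatched; no matching can do better.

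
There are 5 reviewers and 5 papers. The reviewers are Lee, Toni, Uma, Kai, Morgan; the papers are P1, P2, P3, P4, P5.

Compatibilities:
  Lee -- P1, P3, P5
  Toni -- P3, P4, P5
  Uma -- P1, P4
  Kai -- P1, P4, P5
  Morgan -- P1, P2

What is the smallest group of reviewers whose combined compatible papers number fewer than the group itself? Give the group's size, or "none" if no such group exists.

A matching saturating every reviewer exists, for instance Lee→P3, Toni→P5, Uma→P4, Kai→P1, Morgan→P2.
By Hall's marriage theorem, this means |N(S)| ≥ |S| for every subset S, so no violating subset exists.

none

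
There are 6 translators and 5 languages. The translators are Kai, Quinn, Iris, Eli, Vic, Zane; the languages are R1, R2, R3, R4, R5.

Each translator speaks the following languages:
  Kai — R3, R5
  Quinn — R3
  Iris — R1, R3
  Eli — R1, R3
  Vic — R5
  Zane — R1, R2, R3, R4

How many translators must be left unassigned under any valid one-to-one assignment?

For example, pair Kai-R5, Quinn-R3, Iris-R1, Zane-R2.
The set {Kai, Quinn, Iris, Eli, Vic} has only 3 neighbours ({R1, R3, R5}), so by Hall's theorem at most 4 of the 6 translators can be matched.
That matches 4 of the 6, leaving 2 unmatched; no matching can do better.

2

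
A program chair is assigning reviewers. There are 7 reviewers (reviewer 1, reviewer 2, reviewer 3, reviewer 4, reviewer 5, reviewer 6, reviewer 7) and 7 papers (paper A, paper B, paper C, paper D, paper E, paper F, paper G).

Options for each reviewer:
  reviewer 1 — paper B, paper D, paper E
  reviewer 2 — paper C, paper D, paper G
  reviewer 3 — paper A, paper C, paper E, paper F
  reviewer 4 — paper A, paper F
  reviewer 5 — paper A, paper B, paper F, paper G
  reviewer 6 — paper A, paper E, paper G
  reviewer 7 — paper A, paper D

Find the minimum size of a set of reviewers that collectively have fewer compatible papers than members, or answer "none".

A matching saturating every reviewer exists, for instance reviewer 1→paper B, reviewer 2→paper C, reviewer 3→paper E, reviewer 4→paper F, reviewer 5→paper G, reviewer 6→paper A, reviewer 7→paper D.
By Hall's marriage theorem, this means |N(S)| ≥ |S| for every subset S, so no violating subset exists.

none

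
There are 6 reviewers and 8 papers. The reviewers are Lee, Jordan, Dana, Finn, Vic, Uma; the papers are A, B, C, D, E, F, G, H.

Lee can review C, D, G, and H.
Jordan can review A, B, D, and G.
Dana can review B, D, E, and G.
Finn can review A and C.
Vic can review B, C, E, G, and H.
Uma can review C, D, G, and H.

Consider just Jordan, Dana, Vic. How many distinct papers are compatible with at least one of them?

7

The union of neighbours of {Jordan, Dana, Vic} is {A, B, C, D, E, G, H}, which has 7 elements.
Since |N(S)| = 7 ≥ |S| = 3, Hall's condition holds for this subset.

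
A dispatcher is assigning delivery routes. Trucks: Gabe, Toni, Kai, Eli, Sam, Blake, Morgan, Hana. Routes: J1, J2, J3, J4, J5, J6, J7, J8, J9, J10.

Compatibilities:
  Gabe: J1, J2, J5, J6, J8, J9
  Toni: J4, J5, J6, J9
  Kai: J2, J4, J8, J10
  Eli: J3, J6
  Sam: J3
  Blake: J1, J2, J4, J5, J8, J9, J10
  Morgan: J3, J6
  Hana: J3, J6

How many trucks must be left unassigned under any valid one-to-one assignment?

2

For example, pair Gabe-J2, Toni-J5, Kai-J10, Eli-J6, Sam-J3, Blake-J9.
The set {Eli, Sam, Morgan, Hana} has only 2 neighbours ({J3, J6}), so by Hall's theorem at most 6 of the 8 trucks can be matched.
That matches 6 of the 8, leaving 2 unmatched; no matching can do better.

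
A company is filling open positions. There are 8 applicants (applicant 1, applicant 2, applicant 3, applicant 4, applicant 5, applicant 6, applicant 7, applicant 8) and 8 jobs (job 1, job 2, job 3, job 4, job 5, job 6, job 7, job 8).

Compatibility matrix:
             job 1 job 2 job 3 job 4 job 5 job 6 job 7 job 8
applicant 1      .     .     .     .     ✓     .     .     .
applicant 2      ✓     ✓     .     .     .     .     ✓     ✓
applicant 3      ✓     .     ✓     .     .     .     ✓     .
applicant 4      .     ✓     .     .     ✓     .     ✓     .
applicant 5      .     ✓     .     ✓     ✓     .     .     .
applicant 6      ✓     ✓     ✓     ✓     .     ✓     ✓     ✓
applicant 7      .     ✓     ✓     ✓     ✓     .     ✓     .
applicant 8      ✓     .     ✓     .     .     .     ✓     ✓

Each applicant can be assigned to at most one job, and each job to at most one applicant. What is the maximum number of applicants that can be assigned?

8

For example, pair applicant 1–job 5, applicant 2–job 8, applicant 3–job 1, applicant 4–job 2, applicant 5–job 4, applicant 6–job 6, applicant 7–job 7, applicant 8–job 3.
All 8 applicants are matched, so no larger matching exists.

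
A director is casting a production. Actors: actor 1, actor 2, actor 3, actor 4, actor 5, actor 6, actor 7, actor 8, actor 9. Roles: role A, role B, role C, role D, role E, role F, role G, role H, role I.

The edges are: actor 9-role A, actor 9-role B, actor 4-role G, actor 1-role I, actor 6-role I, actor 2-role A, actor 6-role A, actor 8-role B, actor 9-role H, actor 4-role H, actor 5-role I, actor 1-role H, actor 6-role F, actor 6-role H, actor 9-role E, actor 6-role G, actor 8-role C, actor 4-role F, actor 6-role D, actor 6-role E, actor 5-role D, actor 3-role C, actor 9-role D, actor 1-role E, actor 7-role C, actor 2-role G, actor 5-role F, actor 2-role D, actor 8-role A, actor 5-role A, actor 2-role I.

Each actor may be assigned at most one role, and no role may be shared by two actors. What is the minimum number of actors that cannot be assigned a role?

One maximum matching: actor 1-role H, actor 2-role D, actor 3-role C, actor 4-role F, actor 5-role I, actor 6-role G, actor 8-role A, actor 9-role B.
The set {actor 3, actor 7} has only 1 neighbour ({role C}), so by Hall's theorem at most 8 of the 9 actors can be matched.
That matches 8 of the 9, leaving 1 unmatched; no matching can do better.

1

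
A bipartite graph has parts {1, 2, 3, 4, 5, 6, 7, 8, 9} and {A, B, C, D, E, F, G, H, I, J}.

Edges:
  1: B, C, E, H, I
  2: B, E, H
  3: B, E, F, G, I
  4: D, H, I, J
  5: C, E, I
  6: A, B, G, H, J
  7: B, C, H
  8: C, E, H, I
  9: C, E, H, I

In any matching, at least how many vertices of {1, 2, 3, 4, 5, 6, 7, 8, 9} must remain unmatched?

1

One maximum matching: 1-H, 2-B, 3-G, 4-D, 5-I, 6-J, 7-C, 8-E.
The set {1, 2, 5, 7, 8, 9} has only 5 neighbours ({B, C, E, H, I}), so by Hall's theorem at most 8 of the 9 left vertices can be matched.
That matches 8 of the 9, leaving 1 unmatched; no matching can do better.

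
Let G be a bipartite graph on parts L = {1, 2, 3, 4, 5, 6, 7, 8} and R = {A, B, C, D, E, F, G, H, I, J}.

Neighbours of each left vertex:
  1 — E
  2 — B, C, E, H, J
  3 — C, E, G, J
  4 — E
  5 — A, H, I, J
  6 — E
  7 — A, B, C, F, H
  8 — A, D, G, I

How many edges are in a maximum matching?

6

One maximum matching: 1-E, 2-H, 3-C, 5-J, 7-A, 8-I.
The set {1, 4, 6} has only 1 neighbour ({E}), so by Hall's theorem at most 6 of the 8 left vertices can be matched.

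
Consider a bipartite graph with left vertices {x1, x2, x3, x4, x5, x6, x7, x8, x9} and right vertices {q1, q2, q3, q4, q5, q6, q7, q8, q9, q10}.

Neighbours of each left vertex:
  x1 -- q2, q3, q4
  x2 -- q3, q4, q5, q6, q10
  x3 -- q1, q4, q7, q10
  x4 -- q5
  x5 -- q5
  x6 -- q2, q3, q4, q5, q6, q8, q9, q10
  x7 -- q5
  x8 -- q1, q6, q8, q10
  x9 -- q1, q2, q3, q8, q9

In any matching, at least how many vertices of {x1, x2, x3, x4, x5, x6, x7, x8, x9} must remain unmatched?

2

A valid assignment of size 7: x1→q2, x2→q4, x3→q7, x4→q5, x6→q6, x8→q10, x9→q9.
The set {x4, x5, x7} has only 1 neighbour ({q5}), so by Hall's theorem at most 7 of the 9 left vertices can be matched.
That matches 7 of the 9, leaving 2 unmatched; no matching can do better.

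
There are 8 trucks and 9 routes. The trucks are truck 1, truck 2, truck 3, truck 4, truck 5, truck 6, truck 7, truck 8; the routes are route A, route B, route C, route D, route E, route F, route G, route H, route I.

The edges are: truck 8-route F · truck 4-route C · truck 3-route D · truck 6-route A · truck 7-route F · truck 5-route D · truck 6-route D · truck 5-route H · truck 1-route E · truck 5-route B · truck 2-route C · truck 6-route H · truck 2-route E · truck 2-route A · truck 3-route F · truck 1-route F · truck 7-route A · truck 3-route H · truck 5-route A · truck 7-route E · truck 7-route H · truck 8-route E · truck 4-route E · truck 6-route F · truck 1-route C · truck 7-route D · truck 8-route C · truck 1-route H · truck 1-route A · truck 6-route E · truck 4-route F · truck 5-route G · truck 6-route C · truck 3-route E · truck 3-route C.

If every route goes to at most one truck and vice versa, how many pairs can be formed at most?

7

A valid assignment of size 7: truck 1–route C, truck 2–route A, truck 3–route H, truck 4–route F, truck 5–route G, truck 6–route D, truck 7–route E.
The set {truck 1, truck 2, truck 3, truck 4, truck 6, truck 7, truck 8} has only 6 neighbours ({route A, route C, route D, route E, route F, route H}), so by Hall's theorem at most 7 of the 8 trucks can be matched.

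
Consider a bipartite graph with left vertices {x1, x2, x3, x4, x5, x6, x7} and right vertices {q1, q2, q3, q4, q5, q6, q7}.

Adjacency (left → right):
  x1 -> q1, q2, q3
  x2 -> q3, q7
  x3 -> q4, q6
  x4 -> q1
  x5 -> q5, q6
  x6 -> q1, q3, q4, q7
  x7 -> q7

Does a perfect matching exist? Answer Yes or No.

For example, pair x1-q2, x2-q3, x3-q6, x4-q1, x5-q5, x6-q4, x7-q7.
Every left vertex is matched, so this is a perfect matching.

Yes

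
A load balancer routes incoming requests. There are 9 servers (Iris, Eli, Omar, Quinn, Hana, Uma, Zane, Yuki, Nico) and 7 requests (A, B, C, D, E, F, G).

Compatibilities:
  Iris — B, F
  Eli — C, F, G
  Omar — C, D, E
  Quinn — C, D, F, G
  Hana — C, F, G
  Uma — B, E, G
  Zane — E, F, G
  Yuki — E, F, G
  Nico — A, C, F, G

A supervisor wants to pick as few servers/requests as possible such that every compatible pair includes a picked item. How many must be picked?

7

{Nico, B, C, D, E, F, G} is a vertex cover of size 7: every edge has an endpoint in this set.
No smaller cover exists because Iris–F, Eli–G, Omar–E, Quinn–D, Hana–C, Uma–B, Nico–A is a matching of size 7, and a cover must include an endpoint of each of these disjoint edges (König's theorem).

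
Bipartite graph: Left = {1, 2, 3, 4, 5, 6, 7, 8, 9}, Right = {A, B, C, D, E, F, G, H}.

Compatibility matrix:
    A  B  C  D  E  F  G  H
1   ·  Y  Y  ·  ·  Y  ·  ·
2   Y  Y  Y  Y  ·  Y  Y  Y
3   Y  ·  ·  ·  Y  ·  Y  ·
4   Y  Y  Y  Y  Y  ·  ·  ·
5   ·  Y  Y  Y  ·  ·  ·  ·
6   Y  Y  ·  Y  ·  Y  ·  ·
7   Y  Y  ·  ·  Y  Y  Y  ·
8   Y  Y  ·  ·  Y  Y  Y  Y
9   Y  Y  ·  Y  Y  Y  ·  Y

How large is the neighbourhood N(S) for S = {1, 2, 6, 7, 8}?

The union of neighbours of {1, 2, 6, 7, 8} is {A, B, C, D, E, F, G, H}, which has 8 elements.
Since |N(S)| = 8 ≥ |S| = 5, Hall's condition holds for this subset.

8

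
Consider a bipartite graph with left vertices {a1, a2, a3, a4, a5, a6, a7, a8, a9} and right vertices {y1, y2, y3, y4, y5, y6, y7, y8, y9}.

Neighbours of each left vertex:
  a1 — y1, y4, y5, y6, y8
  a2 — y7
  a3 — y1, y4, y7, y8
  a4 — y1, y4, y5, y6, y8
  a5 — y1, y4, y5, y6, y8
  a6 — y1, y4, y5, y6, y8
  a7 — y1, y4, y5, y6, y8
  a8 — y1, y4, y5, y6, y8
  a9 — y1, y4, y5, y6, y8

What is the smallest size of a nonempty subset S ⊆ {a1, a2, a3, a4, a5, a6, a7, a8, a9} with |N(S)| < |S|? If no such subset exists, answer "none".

Take S = {a1, a4, a5, a6, a7, a8}. Its neighbourhood is {y1, y4, y5, y6, y8}, so |N(S)| = 5 < |S| = 6.
Every subset of size less than 6 has at least as many neighbours as members, so 6 is the minimum.

6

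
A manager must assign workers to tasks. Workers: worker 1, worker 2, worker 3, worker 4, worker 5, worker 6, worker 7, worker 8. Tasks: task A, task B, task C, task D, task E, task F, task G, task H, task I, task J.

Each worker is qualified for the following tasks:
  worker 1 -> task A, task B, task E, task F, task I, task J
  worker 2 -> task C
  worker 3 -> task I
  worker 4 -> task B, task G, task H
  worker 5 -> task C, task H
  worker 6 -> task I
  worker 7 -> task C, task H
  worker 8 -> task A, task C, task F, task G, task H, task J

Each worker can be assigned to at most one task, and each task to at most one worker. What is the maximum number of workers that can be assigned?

A valid assignment of size 6: worker 1–task F, worker 2–task C, worker 3–task I, worker 4–task G, worker 5–task H, worker 8–task A.
The set {worker 2, worker 3, worker 5, worker 6, worker 7} has only 3 neighbours ({task C, task H, task I}), so by Hall's theorem at most 6 of the 8 workers can be matched.

6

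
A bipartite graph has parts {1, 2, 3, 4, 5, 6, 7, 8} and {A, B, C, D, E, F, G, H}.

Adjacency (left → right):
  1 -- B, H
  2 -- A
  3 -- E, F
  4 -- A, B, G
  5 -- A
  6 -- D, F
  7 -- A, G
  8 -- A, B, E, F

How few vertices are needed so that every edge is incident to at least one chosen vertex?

A maximum matching has 7 edges (e.g. 1–H, 2–A, 3–F, 4–B, 6–D, 7–G, 8–E).
By König's theorem the minimum vertex cover has the same size. One such cover is {1, 3, 4, 6, 7, 8, A}.

7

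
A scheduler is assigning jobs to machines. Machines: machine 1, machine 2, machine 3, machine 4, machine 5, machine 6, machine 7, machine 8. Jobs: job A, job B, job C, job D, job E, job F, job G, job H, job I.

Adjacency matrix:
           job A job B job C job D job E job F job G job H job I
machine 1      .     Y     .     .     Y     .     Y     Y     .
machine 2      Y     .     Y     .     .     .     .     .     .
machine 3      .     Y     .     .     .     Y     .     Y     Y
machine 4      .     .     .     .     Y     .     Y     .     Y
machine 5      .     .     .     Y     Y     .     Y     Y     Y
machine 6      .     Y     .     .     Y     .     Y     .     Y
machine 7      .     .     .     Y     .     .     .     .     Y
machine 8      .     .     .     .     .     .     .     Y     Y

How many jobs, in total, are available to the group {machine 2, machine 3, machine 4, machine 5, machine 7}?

9

The union of neighbours of {machine 2, machine 3, machine 4, machine 5, machine 7} is {job A, job B, job C, job D, job E, job F, job G, job H, job I}, which has 9 elements.
Since |N(S)| = 9 ≥ |S| = 5, Hall's condition holds for this subset.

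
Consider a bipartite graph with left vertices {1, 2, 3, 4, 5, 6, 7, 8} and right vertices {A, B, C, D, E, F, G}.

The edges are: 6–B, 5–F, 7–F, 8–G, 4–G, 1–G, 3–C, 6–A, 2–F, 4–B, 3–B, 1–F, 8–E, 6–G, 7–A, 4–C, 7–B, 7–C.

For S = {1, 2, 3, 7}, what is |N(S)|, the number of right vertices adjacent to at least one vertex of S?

5

The union of neighbours of {1, 2, 3, 7} is {A, B, C, F, G}, which has 5 elements.
Since |N(S)| = 5 ≥ |S| = 4, Hall's condition holds for this subset.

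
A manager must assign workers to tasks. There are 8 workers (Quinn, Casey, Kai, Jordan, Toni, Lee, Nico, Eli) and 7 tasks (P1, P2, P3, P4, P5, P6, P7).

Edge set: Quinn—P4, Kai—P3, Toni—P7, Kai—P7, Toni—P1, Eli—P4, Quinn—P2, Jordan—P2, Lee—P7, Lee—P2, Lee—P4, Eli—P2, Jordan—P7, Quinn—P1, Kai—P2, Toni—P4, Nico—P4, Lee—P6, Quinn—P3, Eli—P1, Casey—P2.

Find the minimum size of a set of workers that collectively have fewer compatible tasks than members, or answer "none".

Take S = {Casey, Jordan, Toni, Nico, Eli}. Its neighbourhood is {P1, P2, P4, P7}, so |N(S)| = 4 < |S| = 5.
Every subset of size less than 5 has at least as many neighbours as members, so 5 is the minimum.

5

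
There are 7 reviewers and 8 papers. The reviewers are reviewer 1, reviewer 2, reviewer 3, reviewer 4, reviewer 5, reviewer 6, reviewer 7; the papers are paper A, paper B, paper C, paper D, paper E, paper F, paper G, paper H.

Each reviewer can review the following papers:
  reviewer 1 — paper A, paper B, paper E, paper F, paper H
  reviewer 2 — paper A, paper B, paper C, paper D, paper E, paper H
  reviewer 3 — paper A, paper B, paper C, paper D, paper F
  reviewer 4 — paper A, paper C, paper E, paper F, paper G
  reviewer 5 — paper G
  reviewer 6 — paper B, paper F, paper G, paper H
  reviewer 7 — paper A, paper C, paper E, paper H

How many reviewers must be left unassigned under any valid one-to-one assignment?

0

A valid assignment of size 7: reviewer 1–paper B, reviewer 2–paper C, reviewer 3–paper D, reviewer 4–paper F, reviewer 5–paper G, reviewer 6–paper H, reviewer 7–paper E.
This saturates every reviewer, so 7 is the maximum.
That matches 7 of the 7, leaving 0 unmatched; no matching can do better.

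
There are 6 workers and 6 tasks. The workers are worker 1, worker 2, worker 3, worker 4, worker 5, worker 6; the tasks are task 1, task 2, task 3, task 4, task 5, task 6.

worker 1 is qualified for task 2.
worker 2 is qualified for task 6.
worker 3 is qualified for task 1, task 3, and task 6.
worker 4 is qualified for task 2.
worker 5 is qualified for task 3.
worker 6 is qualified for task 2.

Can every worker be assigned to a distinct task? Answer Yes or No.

The set {worker 1, worker 4, worker 6} has only 1 neighbour ({task 2}), so by Hall's theorem at most 4 of the 6 workers can be matched.
Hence no matching covers every worker.

No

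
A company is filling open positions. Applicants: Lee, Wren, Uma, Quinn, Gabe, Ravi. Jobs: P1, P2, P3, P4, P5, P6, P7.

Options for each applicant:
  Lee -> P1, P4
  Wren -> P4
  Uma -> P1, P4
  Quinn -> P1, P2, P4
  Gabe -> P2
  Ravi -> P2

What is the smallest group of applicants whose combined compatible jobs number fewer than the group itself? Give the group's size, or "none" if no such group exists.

Take S = {Gabe, Ravi}. Its neighbourhood is {P2}, so |N(S)| = 1 < |S| = 2.
No single vertex violates Hall's condition since each has at least one neighbour, so 2 is the minimum.

2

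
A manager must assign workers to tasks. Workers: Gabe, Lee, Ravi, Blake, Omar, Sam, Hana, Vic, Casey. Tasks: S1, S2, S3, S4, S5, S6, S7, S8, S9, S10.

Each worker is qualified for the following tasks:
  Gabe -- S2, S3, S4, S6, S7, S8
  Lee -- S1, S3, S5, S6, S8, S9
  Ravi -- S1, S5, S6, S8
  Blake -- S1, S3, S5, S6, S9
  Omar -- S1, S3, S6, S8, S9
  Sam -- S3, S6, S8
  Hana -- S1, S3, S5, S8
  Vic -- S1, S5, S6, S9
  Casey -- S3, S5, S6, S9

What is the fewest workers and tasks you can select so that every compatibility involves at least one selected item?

7

A maximum matching has 7 edges (e.g. Gabe–S2, Lee–S3, Ravi–S1, Blake–S5, Omar–S9, Sam–S6, Hana–S8).
By König's theorem the minimum vertex cover has the same size. One such cover is {Gabe, S1, S3, S5, S6, S8, S9}.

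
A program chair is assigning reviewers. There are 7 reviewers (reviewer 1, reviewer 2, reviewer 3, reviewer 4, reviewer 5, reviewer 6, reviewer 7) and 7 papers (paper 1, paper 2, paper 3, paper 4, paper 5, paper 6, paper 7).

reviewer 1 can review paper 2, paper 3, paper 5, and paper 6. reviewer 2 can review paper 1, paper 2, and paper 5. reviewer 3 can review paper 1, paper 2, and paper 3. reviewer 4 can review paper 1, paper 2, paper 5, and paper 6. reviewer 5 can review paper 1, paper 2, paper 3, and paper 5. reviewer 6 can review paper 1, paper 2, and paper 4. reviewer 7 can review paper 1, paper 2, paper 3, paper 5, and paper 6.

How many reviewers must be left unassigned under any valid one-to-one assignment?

1

One maximum matching: reviewer 1–paper 6, reviewer 2–paper 2, reviewer 3–paper 3, reviewer 4–paper 5, reviewer 5–paper 1, reviewer 6–paper 4.
The set {reviewer 1, reviewer 2, reviewer 3, reviewer 4, reviewer 5, reviewer 7} has only 5 neighbours ({paper 1, paper 2, paper 3, paper 5, paper 6}), so by Hall's theorem at most 6 of the 7 reviewers can be matched.
That matches 6 of the 7, leaving 1 unmatched; no matching can do better.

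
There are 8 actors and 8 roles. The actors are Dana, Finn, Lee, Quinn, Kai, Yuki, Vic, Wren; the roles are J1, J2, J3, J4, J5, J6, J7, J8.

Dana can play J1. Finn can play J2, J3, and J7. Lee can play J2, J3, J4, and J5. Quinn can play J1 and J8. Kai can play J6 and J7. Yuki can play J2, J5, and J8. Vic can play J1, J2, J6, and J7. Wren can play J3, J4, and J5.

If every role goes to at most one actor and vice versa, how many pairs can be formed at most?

One maximum matching: Dana→J1, Finn→J7, Lee→J4, Quinn→J8, Kai→J6, Yuki→J5, Vic→J2, Wren→J3.
This saturates every actor, so 8 is the maximum.

8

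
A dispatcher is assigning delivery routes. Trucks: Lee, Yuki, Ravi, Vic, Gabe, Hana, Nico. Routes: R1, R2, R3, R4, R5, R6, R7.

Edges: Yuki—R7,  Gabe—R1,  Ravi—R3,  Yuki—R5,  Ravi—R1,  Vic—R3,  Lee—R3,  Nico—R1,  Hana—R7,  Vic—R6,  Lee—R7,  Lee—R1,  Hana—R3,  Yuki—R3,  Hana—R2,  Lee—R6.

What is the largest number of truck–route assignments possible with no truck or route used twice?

6

One maximum matching: Lee–R7, Yuki–R5, Ravi–R3, Vic–R6, Gabe–R1, Hana–R2.
The set {Gabe, Nico} has only 1 neighbour ({R1}), so by Hall's theorem at most 6 of the 7 trucks can be matched.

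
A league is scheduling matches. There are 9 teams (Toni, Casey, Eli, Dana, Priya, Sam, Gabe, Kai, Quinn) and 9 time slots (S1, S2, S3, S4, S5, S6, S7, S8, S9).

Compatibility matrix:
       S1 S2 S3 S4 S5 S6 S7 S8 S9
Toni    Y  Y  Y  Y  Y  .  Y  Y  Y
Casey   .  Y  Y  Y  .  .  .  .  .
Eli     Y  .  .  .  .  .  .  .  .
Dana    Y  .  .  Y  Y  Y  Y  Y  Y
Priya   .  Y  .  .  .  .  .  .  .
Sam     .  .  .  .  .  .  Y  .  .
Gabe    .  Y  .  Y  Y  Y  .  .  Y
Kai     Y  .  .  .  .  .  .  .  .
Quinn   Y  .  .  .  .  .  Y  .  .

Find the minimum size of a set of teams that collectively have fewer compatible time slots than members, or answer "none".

2

Take S = {Eli, Kai}. Its neighbourhood is {S1}, so |N(S)| = 1 < |S| = 2.
No single vertex violates Hall's condition since each has at least one neighbour, so 2 is the minimum.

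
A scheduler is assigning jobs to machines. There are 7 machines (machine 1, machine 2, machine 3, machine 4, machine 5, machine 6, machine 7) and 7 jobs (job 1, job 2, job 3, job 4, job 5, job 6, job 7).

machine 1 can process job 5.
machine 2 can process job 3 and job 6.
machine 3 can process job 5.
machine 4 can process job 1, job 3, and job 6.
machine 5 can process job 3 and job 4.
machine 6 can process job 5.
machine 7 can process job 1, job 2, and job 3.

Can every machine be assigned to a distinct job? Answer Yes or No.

The set {machine 1, machine 3, machine 6} has only 1 neighbour ({job 5}), so by Hall's theorem at most 5 of the 7 machines can be matched.
Hence no matching covers every machine.

No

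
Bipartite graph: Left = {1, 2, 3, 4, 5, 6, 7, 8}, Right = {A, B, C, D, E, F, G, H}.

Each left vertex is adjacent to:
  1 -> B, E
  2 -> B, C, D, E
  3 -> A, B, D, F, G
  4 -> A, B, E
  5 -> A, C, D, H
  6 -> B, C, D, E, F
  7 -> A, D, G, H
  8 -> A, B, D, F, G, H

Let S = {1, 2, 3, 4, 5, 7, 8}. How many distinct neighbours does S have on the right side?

8

The union of neighbours of {1, 2, 3, 4, 5, 7, 8} is {A, B, C, D, E, F, G, H}, which has 8 elements.
Since |N(S)| = 8 ≥ |S| = 7, Hall's condition holds for this subset.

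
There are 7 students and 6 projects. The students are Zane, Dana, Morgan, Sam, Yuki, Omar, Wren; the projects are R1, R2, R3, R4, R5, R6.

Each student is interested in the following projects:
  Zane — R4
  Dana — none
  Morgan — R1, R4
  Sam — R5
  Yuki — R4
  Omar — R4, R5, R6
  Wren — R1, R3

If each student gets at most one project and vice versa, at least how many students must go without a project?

A valid assignment of size 5: Zane→R4, Morgan→R1, Sam→R5, Omar→R6, Wren→R3.
The set {Zane, Dana, Yuki} has only 1 neighbour ({R4}), so by Hall's theorem at most 5 of the 7 students can be matched.
That matches 5 of the 7, leaving 2 unmatched; no matching can do better.

2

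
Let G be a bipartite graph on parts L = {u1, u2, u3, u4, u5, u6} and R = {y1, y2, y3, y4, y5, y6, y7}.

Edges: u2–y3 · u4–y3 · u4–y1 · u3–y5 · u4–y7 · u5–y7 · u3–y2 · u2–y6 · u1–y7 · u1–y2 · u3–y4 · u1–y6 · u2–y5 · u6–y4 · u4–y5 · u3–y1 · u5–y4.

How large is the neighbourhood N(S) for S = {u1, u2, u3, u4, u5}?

The union of neighbours of {u1, u2, u3, u4, u5} is {y1, y2, y3, y4, y5, y6, y7}, which has 7 elements.
Since |N(S)| = 7 ≥ |S| = 5, Hall's condition holds for this subset.

7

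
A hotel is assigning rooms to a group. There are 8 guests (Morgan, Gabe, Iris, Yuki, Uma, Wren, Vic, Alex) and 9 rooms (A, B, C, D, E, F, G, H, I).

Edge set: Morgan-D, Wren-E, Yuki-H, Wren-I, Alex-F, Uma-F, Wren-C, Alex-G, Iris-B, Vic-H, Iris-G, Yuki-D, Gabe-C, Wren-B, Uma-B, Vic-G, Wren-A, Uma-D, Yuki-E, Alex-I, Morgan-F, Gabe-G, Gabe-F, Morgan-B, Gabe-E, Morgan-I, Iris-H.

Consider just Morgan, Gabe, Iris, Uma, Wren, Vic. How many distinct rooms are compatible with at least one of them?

9

The union of neighbours of {Morgan, Gabe, Iris, Uma, Wren, Vic} is {A, B, C, D, E, F, G, H, I}, which has 9 elements.
Since |N(S)| = 9 ≥ |S| = 6, Hall's condition holds for this subset.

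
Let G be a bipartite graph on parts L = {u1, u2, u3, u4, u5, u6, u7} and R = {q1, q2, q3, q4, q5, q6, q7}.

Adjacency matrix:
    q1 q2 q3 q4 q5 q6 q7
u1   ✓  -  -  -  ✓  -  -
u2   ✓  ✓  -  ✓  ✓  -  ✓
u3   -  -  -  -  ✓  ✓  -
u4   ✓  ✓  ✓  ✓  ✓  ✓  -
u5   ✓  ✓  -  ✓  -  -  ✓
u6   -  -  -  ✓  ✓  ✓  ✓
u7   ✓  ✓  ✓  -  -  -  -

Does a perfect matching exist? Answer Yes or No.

One maximum matching: u1-q1, u2-q4, u3-q5, u4-q3, u5-q7, u6-q6, u7-q2.
All 7 left vertices are covered.

Yes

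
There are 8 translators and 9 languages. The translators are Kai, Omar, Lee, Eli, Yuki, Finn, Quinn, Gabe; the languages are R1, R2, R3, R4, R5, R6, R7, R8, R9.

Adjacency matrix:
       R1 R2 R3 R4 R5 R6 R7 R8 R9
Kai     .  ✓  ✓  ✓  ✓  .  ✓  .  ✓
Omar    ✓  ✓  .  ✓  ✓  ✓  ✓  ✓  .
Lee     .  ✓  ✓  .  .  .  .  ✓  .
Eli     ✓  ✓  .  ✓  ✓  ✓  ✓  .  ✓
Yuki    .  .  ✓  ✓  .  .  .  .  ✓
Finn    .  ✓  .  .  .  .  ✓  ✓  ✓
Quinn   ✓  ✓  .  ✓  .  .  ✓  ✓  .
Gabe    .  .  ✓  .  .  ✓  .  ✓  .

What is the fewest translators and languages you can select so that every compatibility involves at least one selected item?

8

A maximum matching has 8 edges (e.g. Kai–R9, Omar–R2, Lee–R3, Eli–R6, Yuki–R4, Finn–R7, Quinn–R1, Gabe–R8).
By König's theorem the minimum vertex cover has the same size. One such cover is {Kai, Omar, Lee, Eli, Yuki, Finn, Quinn, Gabe}.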